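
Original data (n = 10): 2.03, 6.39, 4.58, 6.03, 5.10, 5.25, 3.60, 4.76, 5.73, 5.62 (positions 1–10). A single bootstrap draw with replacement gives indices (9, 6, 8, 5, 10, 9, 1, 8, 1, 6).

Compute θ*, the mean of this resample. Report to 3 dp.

θ* = 4.626

Resample values: 5.73, 5.25, 4.76, 5.10, 5.62, 5.73, 2.03, 4.76, 2.03, 5.25.
Mean = (5.73 + 5.25 + 4.76 + 5.10 + 5.62 + 5.73 + 2.03 + 4.76 + 2.03 + 5.25) / 10 = 46.260 / 10 = 4.626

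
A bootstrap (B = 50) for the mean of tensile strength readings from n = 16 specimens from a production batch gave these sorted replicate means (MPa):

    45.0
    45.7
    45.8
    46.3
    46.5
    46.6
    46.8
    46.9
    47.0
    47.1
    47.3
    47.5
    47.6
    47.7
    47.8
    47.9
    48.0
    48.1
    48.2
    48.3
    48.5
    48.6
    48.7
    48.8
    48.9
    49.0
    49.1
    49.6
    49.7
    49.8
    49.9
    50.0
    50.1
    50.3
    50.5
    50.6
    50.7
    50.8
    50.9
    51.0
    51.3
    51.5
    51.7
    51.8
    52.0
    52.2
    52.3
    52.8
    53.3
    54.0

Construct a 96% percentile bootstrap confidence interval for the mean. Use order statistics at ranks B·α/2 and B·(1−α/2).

α = 0.04; lower rank = 50 × 0.020 = 1; upper rank = 50 × 0.980 = 49.
The 1st smallest replicate is 45.0; the 49th is 53.3.

(45.0, 53.3)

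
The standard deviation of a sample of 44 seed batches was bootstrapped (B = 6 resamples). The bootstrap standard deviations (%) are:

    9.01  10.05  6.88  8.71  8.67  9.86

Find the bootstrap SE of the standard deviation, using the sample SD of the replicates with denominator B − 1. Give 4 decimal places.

SE* = 1.1329

Bootstrap SE is the standard deviation of the 6 replicate standard deviations.
Mean of replicates: (9.01 + 10.05 + 6.88 + 8.71 + 8.67 + 9.86) / 6 = 53.18000 / 6 = 8.86333
Sum of squared deviations: (+0.14667)² + (+1.18667)² + (−1.98333)² + (−0.15333)² + (−0.19333)² + (+0.99667)² = 6.41753
Variance = 6.41753 / 5 = 1.28351
SE* = √1.28351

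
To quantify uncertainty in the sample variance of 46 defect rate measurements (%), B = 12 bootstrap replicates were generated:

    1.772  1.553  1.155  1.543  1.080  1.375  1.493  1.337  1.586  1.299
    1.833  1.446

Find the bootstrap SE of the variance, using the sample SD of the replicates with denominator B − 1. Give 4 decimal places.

Bootstrap SE is the standard deviation of the 12 replicate variances.
Mean of replicates: (1.772 + 1.553 + 1.155 + 1.543 + 1.080 + 1.375 + 1.493 + 1.337 + 1.586 + 1.299 + 1.833 + 1.446) / 12 = 17.47200 / 12 = 1.45600
Sum of squared deviations: (+0.31600)² + (+0.09700)² + (−0.30100)² + (+0.08700)² + (−0.37600)² + (−0.08100)² + (+0.03700)² + (−0.11900)² + (+0.13000)² + (−0.15700)² + (+0.37700)² + (−0.01000)² = 0.55468
Variance = 0.55468 / 11 = 0.05043
SE* = √0.05043

SE* = 0.2246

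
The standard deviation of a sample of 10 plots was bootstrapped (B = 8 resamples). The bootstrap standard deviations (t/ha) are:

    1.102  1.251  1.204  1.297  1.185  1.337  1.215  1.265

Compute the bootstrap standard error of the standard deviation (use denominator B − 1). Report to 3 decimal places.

Bootstrap SE is the standard deviation of the 8 replicate standard deviations.
Mean of replicates: (1.102 + 1.251 + 1.204 + 1.297 + 1.185 + 1.337 + 1.215 + 1.265) / 8 = 9.8560 / 8 = 1.2320
Sum of squared deviations: (−0.1300)² + (+0.0190)² + (−0.0280)² + (+0.0650)² + (−0.0470)² + (+0.1050)² + (−0.0170)² + (+0.0330)² = 0.0369
Variance = 0.0369 / 7 = 0.0053
SE* = √0.0053

SE* = 0.073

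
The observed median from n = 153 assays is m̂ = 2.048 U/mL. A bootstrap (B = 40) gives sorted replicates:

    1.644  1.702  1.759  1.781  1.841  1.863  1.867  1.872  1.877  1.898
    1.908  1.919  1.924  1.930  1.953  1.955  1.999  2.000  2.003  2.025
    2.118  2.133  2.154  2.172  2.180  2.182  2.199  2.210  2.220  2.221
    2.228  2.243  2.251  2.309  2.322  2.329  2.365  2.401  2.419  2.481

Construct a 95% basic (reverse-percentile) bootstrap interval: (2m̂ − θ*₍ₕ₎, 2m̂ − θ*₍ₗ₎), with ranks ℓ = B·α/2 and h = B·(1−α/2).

Percentile endpoints at ranks 1 and 39: θ*₍1₎ = 1.644, θ*₍39₎ = 2.419.
Basic interval reflects these around m̂:
  lower = 2 × 2.048 − 2.419 = 1.677
  upper = 2 × 2.048 − 1.644 = 2.452

(1.677, 2.452)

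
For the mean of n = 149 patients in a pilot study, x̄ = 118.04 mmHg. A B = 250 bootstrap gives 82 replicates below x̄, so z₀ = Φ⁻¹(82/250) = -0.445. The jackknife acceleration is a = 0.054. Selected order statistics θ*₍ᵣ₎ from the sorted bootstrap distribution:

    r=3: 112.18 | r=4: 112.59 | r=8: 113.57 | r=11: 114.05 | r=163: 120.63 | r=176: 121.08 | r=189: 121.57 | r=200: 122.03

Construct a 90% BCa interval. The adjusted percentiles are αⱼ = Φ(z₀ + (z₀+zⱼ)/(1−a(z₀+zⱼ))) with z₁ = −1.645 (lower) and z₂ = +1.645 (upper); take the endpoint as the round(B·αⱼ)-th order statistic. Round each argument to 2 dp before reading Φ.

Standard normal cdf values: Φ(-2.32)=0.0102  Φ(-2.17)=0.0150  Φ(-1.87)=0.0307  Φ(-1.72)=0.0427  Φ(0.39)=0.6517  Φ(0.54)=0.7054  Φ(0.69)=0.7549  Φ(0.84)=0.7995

Lower: z₀ + z₁ = -0.445 + (-1.645) = -2.090; 1 − a(z₀+z₁) = 1 − (0.054)(-2.090) = 1.1129; argument = -0.445 + (-2.090)/1.1129 = -2.3230 → -2.32.
α₁ = Φ(-2.32) = 0.0102; rank = round(250 × 0.0102) = 3; θ*₍3₎ = 112.18.
Upper: z₀ + z₂ = 1.200; 1 − a(z₀+z₂) = 0.9352; argument = 0.8381 → 0.84; α₂ = 0.7995; rank = 200; θ*₍200₎ = 122.03.

(112.18, 122.03)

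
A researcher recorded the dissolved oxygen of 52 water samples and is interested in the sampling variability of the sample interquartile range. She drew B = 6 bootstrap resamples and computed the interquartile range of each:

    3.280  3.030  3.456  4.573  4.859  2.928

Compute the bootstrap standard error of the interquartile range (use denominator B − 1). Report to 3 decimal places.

Bootstrap SE is the standard deviation of the 6 replicate interquartile ranges.
Mean of replicates: (3.280 + 3.030 + 3.456 + 4.573 + 4.859 + 2.928) / 6 = 22.1260 / 6 = 3.6877
Sum of squared deviations: (−0.4077)² + (−0.6577)² + (−0.2317)² + (+0.8853)² + (+1.1713)² + (−0.7597)² = 3.3853
Variance = 3.3853 / 5 = 0.6771
SE* = √0.6771

SE* = 0.823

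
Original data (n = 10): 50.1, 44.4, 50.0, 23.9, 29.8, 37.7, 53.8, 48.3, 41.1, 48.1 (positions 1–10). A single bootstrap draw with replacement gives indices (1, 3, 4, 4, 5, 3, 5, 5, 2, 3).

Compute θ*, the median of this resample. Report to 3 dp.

θ* = 37.100

Resample values: 50.1, 50.0, 23.9, 23.9, 29.8, 50.0, 29.8, 29.8, 44.4, 50.0.
Sorted: 23.9, 23.9, 29.8, 29.8, 29.8, 44.4, 50.0, 50.0, 50.0, 50.1
Median = average of the two middle values = 37.100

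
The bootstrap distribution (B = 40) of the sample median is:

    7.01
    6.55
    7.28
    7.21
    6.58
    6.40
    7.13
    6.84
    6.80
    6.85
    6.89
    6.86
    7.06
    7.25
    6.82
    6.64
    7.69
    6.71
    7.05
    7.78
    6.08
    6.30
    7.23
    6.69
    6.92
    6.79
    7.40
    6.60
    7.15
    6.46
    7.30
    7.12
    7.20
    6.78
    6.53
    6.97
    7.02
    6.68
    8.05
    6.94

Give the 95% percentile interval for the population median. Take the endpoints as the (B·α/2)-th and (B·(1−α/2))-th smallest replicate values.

(6.08, 7.78)

Sorted replicates: 6.08, 6.30, 6.40, 6.46, 6.53, 6.55, 6.58, 6.60, 6.64, 6.68, 6.69, 6.71, 6.78, 6.79, 6.80, 6.82, 6.84, 6.85, 6.86, 6.89, 6.92, 6.94, 6.97, 7.01, 7.02, 7.05, 7.06, 7.12, 7.13, 7.15, 7.20, 7.21, 7.23, 7.25, 7.28, 7.30, 7.40, 7.69, 7.78, 8.05
α = 0.05; lower rank = 40 × 0.025 = 1; upper rank = 40 × 0.975 = 39.
The 1st smallest replicate is 6.08; the 39th is 7.78.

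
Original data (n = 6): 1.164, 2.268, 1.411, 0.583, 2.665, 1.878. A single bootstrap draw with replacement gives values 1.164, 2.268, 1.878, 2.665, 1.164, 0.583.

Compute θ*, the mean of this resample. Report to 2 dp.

θ* = 1.62

Mean = (1.164 + 2.268 + 1.878 + 2.665 + 1.164 + 0.583) / 6 = 9.7220 / 6 = 1.62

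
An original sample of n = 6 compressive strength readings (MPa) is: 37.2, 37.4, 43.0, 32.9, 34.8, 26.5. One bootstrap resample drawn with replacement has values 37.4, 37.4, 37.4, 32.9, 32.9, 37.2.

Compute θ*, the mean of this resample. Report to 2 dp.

θ* = 35.87

Mean = (37.4 + 37.4 + 37.4 + 32.9 + 32.9 + 37.2) / 6 = 215.20 / 6 = 35.87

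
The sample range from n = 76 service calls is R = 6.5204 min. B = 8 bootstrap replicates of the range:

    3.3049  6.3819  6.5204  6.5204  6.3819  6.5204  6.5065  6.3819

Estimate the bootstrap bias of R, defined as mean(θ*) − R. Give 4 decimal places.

mean(θ*) = (3.3049 + 6.3819 + 6.5204 + 6.5204 + 6.3819 + 6.5204 + 6.5065 + 6.3819) / 8 = 6.06479
bias = 6.06479 − 6.5204

bias = −0.4556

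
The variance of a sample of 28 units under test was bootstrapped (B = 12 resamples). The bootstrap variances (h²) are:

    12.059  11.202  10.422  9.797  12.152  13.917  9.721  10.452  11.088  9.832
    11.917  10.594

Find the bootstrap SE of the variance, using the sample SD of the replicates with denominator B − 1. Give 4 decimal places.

SE* = 1.2425

Bootstrap SE is the standard deviation of the 12 replicate variances.
Mean of replicates: (12.059 + 11.202 + 10.422 + 9.797 + 12.152 + 13.917 + 9.721 + 10.452 + 11.088 + 9.832 + 11.917 + 10.594) / 12 = 133.15300 / 12 = 11.09608
Sum of squared deviations: (+0.96292)² + (+0.10592)² + (−0.67408)² + (−1.29908)² + (+1.05592)² + (+2.82092)² + (−1.37508)² + (−0.64408)² + (−0.00808)² + (−1.26408)² + (+0.82092)² + (−0.50208)² = 16.98262
Variance = 16.98262 / 11 = 1.54387
SE* = √1.54387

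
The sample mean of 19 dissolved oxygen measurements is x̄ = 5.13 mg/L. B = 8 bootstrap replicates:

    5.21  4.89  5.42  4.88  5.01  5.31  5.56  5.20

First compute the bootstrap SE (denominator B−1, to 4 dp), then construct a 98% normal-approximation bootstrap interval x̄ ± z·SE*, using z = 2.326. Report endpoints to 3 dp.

(4.558, 5.702)

Mean of replicates = 5.1850; sum of squared deviations = 0.4230; SE* = √(0.4230/7) = 0.2458
Margin = 2.326 × 0.2458 = 0.5717
Interval: 5.13 ± 0.5717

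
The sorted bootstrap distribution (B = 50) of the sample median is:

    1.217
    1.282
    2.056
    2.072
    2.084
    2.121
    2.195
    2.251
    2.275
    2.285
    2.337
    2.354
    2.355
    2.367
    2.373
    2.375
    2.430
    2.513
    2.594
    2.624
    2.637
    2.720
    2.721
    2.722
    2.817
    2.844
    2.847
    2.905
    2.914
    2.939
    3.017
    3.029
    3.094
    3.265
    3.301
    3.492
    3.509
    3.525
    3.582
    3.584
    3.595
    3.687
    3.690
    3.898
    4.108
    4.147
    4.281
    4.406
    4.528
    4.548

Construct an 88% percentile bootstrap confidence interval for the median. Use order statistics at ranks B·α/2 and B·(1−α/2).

(2.056, 4.281)

α = 0.12; lower rank = 50 × 0.060 = 3; upper rank = 50 × 0.940 = 47.
The 3rd smallest replicate is 2.056; the 47th is 4.281.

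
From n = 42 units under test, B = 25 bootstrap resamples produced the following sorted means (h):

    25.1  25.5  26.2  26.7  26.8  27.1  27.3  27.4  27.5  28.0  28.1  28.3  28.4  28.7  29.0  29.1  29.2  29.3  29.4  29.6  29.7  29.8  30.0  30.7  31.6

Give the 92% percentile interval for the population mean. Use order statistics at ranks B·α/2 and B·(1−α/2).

α = 0.08; lower rank = 25 × 0.040 = 1; upper rank = 25 × 0.960 = 24.
The 1st smallest replicate is 25.1; the 24th is 30.7.

(25.1, 30.7)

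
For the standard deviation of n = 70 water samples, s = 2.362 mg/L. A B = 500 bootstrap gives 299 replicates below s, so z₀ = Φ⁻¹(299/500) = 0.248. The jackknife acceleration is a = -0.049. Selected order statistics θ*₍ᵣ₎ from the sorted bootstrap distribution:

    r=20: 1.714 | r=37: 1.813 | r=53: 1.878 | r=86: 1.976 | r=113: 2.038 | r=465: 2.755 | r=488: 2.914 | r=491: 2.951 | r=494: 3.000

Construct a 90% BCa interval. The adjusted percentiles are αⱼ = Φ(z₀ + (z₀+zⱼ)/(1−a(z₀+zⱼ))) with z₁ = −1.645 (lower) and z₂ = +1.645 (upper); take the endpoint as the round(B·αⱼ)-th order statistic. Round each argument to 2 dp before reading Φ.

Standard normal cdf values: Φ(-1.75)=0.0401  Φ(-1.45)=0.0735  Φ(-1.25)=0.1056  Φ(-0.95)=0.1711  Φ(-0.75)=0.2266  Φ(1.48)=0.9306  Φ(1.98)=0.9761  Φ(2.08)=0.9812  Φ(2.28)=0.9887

(1.878, 2.914)

Lower: z₀ + z₁ = 0.248 + (-1.645) = -1.397; 1 − a(z₀+z₁) = 1 − (-0.049)(-1.397) = 0.9315; argument = 0.248 + (-1.397)/0.9315 = -1.2517 → -1.25.
α₁ = Φ(-1.25) = 0.1056; rank = round(500 × 0.1056) = 53; θ*₍53₎ = 1.878.
Upper: z₀ + z₂ = 1.893; 1 − a(z₀+z₂) = 1.0928; argument = 1.9803 → 1.98; α₂ = 0.9761; rank = 488; θ*₍488₎ = 2.914.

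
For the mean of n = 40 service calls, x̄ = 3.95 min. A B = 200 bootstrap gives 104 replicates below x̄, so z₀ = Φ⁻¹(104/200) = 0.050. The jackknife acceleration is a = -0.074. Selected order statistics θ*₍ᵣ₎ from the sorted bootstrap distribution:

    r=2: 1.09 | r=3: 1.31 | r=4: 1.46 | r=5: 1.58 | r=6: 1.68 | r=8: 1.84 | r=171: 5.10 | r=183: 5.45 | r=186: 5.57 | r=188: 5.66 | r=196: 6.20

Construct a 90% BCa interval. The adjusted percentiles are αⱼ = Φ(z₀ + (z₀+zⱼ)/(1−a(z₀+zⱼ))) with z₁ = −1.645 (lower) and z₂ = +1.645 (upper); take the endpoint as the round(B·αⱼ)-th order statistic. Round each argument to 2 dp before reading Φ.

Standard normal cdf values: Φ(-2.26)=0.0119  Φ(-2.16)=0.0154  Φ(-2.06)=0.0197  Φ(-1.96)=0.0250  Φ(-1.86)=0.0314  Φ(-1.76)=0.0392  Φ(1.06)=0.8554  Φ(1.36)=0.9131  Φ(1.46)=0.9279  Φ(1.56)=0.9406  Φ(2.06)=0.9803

(1.84, 5.66)

Lower: z₀ + z₁ = 0.050 + (-1.645) = -1.595; 1 − a(z₀+z₁) = 1 − (-0.074)(-1.595) = 0.8820; argument = 0.050 + (-1.595)/0.8820 = -1.7585 → -1.76.
α₁ = Φ(-1.76) = 0.0392; rank = round(200 × 0.0392) = 8; θ*₍8₎ = 1.84.
Upper: z₀ + z₂ = 1.695; 1 − a(z₀+z₂) = 1.1254; argument = 1.5561 → 1.56; α₂ = 0.9406; rank = 188; θ*₍188₎ = 5.66.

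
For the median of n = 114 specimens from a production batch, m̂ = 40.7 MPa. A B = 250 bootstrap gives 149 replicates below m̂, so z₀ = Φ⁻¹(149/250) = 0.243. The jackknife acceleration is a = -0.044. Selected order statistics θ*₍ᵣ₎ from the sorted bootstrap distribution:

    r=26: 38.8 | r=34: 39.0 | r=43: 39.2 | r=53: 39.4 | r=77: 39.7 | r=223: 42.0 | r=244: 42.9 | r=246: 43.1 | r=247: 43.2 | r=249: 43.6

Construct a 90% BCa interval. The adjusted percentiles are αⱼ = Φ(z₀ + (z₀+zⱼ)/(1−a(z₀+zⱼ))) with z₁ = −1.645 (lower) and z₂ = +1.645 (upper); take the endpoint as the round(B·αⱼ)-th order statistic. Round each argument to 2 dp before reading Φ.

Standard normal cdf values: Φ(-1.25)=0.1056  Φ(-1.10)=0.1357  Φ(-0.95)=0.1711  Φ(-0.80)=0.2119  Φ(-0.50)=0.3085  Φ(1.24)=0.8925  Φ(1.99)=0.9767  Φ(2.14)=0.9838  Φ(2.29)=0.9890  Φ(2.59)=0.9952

Lower: z₀ + z₁ = 0.243 + (-1.645) = -1.402; 1 − a(z₀+z₁) = 1 − (-0.044)(-1.402) = 0.9383; argument = 0.243 + (-1.402)/0.9383 = -1.2512 → -1.25.
α₁ = Φ(-1.25) = 0.1056; rank = round(250 × 0.1056) = 26; θ*₍26₎ = 38.8.
Upper: z₀ + z₂ = 1.888; 1 − a(z₀+z₂) = 1.0831; argument = 1.9862 → 1.99; α₂ = 0.9767; rank = 244; θ*₍244₎ = 42.9.

(38.8, 42.9)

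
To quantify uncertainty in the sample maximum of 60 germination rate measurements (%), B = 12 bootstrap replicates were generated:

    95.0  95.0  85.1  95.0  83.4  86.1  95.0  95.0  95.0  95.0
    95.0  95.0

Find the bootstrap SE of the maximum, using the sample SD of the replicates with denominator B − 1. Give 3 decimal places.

SE* = 4.620

Bootstrap SE is the standard deviation of the 12 replicate maximums.
Mean of replicates: (95.0 + 95.0 + 85.1 + 95.0 + 83.4 + 86.1 + 95.0 + 95.0 + 95.0 + 95.0 + 95.0 + 95.0) / 12 = 1109.6000 / 12 = 92.4667
Sum of squared deviations: (+2.5333)² + (+2.5333)² + (−7.3667)² + (+2.5333)² + (−9.0667)² + (−6.3667)² + (+2.5333)² + (+2.5333)² + (+2.5333)² + (+2.5333)² + (+2.5333)² + (+2.5333)² = 234.7667
Variance = 234.7667 / 11 = 21.3424
SE* = √21.3424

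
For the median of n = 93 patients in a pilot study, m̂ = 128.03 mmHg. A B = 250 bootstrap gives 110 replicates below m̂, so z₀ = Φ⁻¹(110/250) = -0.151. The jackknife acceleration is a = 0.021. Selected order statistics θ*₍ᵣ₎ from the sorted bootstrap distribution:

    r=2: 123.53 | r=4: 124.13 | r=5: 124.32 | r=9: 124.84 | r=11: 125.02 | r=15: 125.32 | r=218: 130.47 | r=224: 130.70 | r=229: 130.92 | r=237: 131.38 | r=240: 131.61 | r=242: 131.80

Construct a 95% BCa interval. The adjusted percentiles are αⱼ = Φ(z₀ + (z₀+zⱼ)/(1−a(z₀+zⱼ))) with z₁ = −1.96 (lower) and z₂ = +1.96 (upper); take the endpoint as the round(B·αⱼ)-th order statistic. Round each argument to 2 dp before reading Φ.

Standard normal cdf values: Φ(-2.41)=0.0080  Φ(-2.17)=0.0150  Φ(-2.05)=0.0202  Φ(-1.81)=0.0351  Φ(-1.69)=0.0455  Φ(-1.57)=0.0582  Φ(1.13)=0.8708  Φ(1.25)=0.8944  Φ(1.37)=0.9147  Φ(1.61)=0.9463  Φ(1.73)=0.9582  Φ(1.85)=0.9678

Lower: z₀ + z₁ = -0.151 + (-1.960) = -2.111; 1 − a(z₀+z₁) = 1 − (0.021)(-2.111) = 1.0443; argument = -0.151 + (-2.111)/1.0443 = -2.1724 → -2.17.
α₁ = Φ(-2.17) = 0.0150; rank = round(250 × 0.0150) = 4; θ*₍4₎ = 124.13.
Upper: z₀ + z₂ = 1.809; 1 − a(z₀+z₂) = 0.9620; argument = 1.7294 → 1.73; α₂ = 0.9582; rank = 240; θ*₍240₎ = 131.61.

(124.13, 131.61)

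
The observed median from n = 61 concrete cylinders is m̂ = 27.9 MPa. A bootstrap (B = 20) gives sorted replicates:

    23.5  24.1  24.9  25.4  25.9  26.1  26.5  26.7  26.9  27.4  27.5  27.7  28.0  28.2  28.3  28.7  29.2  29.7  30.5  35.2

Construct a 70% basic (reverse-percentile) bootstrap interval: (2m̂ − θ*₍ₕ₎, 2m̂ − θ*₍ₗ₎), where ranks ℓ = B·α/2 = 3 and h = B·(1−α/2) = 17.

Percentile endpoints at ranks 3 and 17: θ*₍3₎ = 24.9, θ*₍17₎ = 29.2.
Basic interval reflects these around m̂:
  lower = 2 × 27.9 − 29.2 = 26.6
  upper = 2 × 27.9 − 24.9 = 30.9

(26.6, 30.9)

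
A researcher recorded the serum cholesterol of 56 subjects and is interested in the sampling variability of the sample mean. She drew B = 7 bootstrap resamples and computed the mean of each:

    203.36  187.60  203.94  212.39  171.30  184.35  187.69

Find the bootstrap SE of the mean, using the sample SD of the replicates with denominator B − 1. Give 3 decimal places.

Bootstrap SE is the standard deviation of the 7 replicate means.
Mean of replicates: (203.36 + 187.60 + 203.94 + 212.39 + 171.30 + 184.35 + 187.69) / 7 = 1350.6300 / 7 = 192.9471
Sum of squared deviations: (+10.4129)² + (−5.3471)² + (+10.9929)² + (+19.4429)² + (−21.6471)² + (−8.5971)² + (−5.2571)² = 1206.0343
Variance = 1206.0343 / 6 = 201.0057
SE* = √201.0057

SE* = 14.178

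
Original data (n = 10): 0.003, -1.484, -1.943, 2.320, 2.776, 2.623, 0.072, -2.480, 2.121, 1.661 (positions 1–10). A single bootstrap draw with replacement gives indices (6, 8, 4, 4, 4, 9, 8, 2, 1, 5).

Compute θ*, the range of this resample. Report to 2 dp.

θ* = 5.26

Resample values: 2.623, -2.480, 2.320, 2.320, 2.320, 2.121, -2.480, -1.484, 0.003, 2.776.
Range = 2.776 − -2.480 = 5.26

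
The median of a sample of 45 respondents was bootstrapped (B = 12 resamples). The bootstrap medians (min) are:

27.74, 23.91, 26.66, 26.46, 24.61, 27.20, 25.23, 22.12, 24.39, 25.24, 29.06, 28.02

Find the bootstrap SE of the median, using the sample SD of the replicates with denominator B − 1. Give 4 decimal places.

Bootstrap SE is the standard deviation of the 12 replicate medians.
Mean of replicates: (27.74 + 23.91 + 26.66 + 26.46 + 24.61 + 27.20 + 25.23 + 22.12 + 24.39 + 25.24 + 29.06 + 28.02) / 12 = 310.64000 / 12 = 25.88667
Sum of squared deviations: (+1.85333)² + (−1.97667)² + (+0.77333)² + (+0.57333)² + (−1.27667)² + (+1.31333)² + (−0.65667)² + (−3.76667)² + (−1.49667)² + (−0.64667)² + (+3.17333)² + (+2.13333)² = 43.52187
Variance = 43.52187 / 11 = 3.95653
SE* = √3.95653

SE* = 1.9891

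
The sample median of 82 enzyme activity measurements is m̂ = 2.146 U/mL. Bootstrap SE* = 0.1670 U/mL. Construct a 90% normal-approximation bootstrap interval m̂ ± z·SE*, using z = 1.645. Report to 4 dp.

Margin = 1.645 × 0.1670 = 0.27472
Interval: 2.146 ± 0.27472

(1.8713, 2.4207)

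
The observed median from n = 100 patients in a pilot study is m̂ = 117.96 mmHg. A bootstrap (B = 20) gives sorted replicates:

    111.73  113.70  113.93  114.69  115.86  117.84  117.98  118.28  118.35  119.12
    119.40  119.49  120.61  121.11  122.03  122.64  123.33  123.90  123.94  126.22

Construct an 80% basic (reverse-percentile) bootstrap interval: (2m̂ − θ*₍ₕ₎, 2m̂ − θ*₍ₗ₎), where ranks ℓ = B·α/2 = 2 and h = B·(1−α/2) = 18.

Percentile endpoints at ranks 2 and 18: θ*₍2₎ = 113.70, θ*₍18₎ = 123.90.
Basic interval reflects these around m̂:
  lower = 2 × 117.96 − 123.90 = 112.02
  upper = 2 × 117.96 − 113.70 = 122.22

(112.02, 122.22)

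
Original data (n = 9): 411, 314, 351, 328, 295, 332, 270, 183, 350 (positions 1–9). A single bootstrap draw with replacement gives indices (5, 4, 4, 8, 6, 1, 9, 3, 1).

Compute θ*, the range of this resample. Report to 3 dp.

Resample values: 295, 328, 328, 183, 332, 411, 350, 351, 411.
Range = 411 − 183 = 228.000

θ* = 228.000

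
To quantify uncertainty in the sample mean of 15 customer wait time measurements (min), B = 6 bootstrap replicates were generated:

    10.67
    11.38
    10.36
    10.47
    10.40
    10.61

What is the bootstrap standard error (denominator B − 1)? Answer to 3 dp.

SE* = 0.378

Bootstrap SE is the standard deviation of the 6 replicate means.
Mean of replicates: (10.67 + 11.38 + 10.36 + 10.47 + 10.40 + 10.61) / 6 = 63.8900 / 6 = 10.6483
Sum of squared deviations: (+0.0217)² + (+0.7317)² + (−0.2883)² + (−0.1783)² + (−0.2483)² + (−0.0383)² = 0.7139
Variance = 0.7139 / 5 = 0.1428
SE* = √0.1428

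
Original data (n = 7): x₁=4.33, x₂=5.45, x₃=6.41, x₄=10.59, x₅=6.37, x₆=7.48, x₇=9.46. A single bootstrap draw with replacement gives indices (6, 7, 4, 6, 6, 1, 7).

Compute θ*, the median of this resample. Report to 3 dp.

Resample values: 7.48, 9.46, 10.59, 7.48, 7.48, 4.33, 9.46.
Sorted: 4.33, 7.48, 7.48, 7.48, 9.46, 9.46, 10.59
Median = middle value = 7.480

θ* = 7.480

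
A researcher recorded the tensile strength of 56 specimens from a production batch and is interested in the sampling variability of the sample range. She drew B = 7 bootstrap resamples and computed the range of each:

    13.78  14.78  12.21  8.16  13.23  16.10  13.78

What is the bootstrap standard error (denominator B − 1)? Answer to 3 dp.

SE* = 2.515

Bootstrap SE is the standard deviation of the 7 replicate ranges.
Mean of replicates: (13.78 + 14.78 + 12.21 + 8.16 + 13.23 + 16.10 + 13.78) / 7 = 92.0400 / 7 = 13.1486
Sum of squared deviations: (+0.6314)² + (+1.6314)² + (−0.9386)² + (−4.9886)² + (+0.0814)² + (+2.9514)² + (+0.6314)² = 37.9433
Variance = 37.9433 / 6 = 6.3239
SE* = √6.3239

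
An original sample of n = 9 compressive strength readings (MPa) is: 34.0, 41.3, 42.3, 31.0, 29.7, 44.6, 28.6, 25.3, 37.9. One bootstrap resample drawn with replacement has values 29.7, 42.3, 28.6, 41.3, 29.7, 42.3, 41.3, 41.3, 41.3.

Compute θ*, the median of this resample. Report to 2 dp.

θ* = 41.30

Sorted: 28.6, 29.7, 29.7, 41.3, 41.3, 41.3, 41.3, 42.3, 42.3
Median = middle value = 41.30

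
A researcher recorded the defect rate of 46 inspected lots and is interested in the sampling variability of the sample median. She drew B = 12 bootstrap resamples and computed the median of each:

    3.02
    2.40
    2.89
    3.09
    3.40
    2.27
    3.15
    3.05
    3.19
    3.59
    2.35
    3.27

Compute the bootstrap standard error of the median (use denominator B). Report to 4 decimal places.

SE* = 0.4051

Bootstrap SE is the standard deviation of the 12 replicate medians.
Mean of replicates: (3.02 + 2.40 + 2.89 + 3.09 + 3.40 + 2.27 + 3.15 + 3.05 + 3.19 + 3.59 + 2.35 + 3.27) / 12 = 35.67000 / 12 = 2.97250
Sum of squared deviations: (+0.04750)² + (−0.57250)² + (−0.08250)² + (+0.11750)² + (+0.42750)² + (−0.70250)² + (+0.17750)² + (+0.07750)² + (+0.21750)² + (+0.61750)² + (−0.62250)² + (+0.29750)² = 1.96902
Variance = 1.96902 / 12 = 0.16409
SE* = √0.16409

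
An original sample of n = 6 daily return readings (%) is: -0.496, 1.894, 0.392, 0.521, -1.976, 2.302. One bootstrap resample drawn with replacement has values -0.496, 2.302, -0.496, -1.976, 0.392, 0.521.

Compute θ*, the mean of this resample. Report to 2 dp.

Mean = ((-0.496) + 2.302 + (-0.496) + (-1.976) + 0.392 + 0.521) / 6 = 0.2470 / 6 = 0.04

θ* = 0.04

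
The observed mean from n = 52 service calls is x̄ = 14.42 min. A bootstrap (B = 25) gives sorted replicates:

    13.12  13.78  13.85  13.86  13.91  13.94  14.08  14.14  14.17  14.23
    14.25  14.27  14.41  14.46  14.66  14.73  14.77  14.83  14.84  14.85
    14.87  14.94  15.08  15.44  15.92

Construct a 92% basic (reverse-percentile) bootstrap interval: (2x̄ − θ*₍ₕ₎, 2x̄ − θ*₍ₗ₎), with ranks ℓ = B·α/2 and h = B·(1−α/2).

Percentile endpoints at ranks 1 and 24: θ*₍1₎ = 13.12, θ*₍24₎ = 15.44.
Basic interval reflects these around x̄:
  lower = 2 × 14.42 − 15.44 = 13.40
  upper = 2 × 14.42 − 13.12 = 15.72

(13.40, 15.72)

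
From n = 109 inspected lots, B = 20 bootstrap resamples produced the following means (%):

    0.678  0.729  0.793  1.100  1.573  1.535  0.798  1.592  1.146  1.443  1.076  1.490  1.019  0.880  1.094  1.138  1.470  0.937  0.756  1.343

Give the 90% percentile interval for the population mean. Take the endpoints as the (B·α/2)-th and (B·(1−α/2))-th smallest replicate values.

(0.678, 1.573)

Sorted replicates: 0.678, 0.729, 0.756, 0.793, 0.798, 0.880, 0.937, 1.019, 1.076, 1.094, 1.100, 1.138, 1.146, 1.343, 1.443, 1.470, 1.490, 1.535, 1.573, 1.592
α = 0.10; lower rank = 20 × 0.050 = 1; upper rank = 20 × 0.950 = 19.
The 1st smallest replicate is 0.678; the 19th is 1.573.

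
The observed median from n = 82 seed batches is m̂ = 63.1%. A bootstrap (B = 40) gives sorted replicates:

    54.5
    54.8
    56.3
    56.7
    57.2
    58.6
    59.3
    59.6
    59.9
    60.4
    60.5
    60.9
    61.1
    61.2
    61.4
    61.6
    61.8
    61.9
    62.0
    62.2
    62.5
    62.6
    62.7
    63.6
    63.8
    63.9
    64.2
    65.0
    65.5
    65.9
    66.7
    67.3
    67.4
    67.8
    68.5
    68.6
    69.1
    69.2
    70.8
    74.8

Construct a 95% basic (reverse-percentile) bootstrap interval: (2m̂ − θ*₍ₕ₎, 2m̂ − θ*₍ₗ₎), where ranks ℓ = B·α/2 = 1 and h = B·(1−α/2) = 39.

Percentile endpoints at ranks 1 and 39: θ*₍1₎ = 54.5, θ*₍39₎ = 70.8.
Basic interval reflects these around m̂:
  lower = 2 × 63.1 − 70.8 = 55.4
  upper = 2 × 63.1 − 54.5 = 71.7

(55.4, 71.7)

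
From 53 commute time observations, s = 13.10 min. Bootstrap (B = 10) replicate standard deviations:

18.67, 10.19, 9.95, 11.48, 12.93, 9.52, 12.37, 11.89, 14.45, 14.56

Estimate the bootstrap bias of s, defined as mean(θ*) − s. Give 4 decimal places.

bias = −0.4990

mean(θ*) = (18.67 + 10.19 + 9.95 + 11.48 + 12.93 + 9.52 + 12.37 + 11.89 + 14.45 + 14.56) / 10 = 12.60100
bias = 12.60100 − 13.10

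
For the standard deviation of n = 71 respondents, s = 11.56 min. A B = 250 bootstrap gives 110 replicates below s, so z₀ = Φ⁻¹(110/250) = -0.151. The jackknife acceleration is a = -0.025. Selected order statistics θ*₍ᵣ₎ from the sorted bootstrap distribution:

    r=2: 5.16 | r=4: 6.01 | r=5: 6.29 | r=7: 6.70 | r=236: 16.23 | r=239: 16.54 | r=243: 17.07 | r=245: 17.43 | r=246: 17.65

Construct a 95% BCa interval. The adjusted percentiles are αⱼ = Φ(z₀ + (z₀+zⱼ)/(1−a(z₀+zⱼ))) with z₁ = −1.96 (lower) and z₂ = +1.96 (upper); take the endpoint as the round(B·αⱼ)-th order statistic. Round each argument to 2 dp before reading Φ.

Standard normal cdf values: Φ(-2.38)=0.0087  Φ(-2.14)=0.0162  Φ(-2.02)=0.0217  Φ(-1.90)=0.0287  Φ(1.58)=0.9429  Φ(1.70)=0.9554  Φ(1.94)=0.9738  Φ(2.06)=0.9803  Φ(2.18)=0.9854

(5.16, 16.23)

Lower: z₀ + z₁ = -0.151 + (-1.960) = -2.111; 1 − a(z₀+z₁) = 1 − (-0.025)(-2.111) = 0.9472; argument = -0.151 + (-2.111)/0.9472 = -2.3796 → -2.38.
α₁ = Φ(-2.38) = 0.0087; rank = round(250 × 0.0087) = 2; θ*₍2₎ = 5.16.
Upper: z₀ + z₂ = 1.809; 1 − a(z₀+z₂) = 1.0452; argument = 1.5797 → 1.58; α₂ = 0.9429; rank = 236; θ*₍236₎ = 16.23.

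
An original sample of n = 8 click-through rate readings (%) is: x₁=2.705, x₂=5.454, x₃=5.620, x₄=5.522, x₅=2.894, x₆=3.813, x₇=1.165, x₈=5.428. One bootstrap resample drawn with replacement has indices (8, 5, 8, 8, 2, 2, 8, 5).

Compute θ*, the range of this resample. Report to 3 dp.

Resample values: 5.428, 2.894, 5.428, 5.428, 5.454, 5.454, 5.428, 2.894.
Range = 5.454 − 2.894 = 2.560

θ* = 2.560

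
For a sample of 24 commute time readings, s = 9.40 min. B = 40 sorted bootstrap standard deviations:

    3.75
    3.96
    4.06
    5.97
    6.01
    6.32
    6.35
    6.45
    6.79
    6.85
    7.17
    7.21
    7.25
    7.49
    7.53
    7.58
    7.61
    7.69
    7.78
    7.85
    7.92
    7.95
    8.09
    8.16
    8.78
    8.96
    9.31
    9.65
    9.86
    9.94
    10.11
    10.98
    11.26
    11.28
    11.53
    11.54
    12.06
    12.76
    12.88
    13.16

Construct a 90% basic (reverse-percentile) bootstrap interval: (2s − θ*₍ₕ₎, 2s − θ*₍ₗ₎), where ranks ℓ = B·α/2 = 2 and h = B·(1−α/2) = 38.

(6.04, 14.84)

Percentile endpoints at ranks 2 and 38: θ*₍2₎ = 3.96, θ*₍38₎ = 12.76.
Basic interval reflects these around s:
  lower = 2 × 9.40 − 12.76 = 6.04
  upper = 2 × 9.40 − 3.96 = 14.84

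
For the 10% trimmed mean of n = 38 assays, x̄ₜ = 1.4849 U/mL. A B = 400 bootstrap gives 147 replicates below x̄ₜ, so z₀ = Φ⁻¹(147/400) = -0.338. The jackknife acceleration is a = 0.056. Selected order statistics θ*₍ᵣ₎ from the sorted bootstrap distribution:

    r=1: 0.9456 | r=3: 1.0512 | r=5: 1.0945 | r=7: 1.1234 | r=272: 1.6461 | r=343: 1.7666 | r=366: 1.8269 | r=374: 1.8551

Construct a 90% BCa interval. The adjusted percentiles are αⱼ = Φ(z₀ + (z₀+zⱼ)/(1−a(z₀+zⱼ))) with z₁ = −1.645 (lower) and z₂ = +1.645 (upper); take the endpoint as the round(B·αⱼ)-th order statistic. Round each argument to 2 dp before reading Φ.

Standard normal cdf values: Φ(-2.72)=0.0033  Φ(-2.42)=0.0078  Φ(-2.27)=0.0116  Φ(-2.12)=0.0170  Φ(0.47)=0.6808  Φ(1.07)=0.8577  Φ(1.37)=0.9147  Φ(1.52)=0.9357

(1.1234, 1.7666)

Lower: z₀ + z₁ = -0.338 + (-1.645) = -1.983; 1 − a(z₀+z₁) = 1 − (0.056)(-1.983) = 1.1110; argument = -0.338 + (-1.983)/1.1110 = -2.1228 → -2.12.
α₁ = Φ(-2.12) = 0.0170; rank = round(400 × 0.0170) = 7; θ*₍7₎ = 1.1234.
Upper: z₀ + z₂ = 1.307; 1 − a(z₀+z₂) = 0.9268; argument = 1.0722 → 1.07; α₂ = 0.8577; rank = 343; θ*₍343₎ = 1.7666.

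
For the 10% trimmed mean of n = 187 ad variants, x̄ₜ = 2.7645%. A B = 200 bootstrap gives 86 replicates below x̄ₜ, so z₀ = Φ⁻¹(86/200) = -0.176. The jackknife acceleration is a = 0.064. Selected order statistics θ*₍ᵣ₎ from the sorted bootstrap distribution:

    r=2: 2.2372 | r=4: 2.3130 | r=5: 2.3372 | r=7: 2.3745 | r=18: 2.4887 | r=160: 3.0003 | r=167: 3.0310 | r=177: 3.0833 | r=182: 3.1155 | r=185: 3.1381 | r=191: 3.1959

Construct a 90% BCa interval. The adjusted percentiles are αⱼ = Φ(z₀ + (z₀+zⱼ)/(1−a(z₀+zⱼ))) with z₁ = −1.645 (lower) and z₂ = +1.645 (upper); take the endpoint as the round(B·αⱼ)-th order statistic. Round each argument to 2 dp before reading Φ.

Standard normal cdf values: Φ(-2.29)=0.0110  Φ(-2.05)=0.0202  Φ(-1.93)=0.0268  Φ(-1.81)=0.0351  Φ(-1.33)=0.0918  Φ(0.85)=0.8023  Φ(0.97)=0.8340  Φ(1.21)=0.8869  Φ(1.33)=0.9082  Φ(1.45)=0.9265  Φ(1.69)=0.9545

(2.3745, 3.1381)

Lower: z₀ + z₁ = -0.176 + (-1.645) = -1.821; 1 − a(z₀+z₁) = 1 − (0.064)(-1.821) = 1.1165; argument = -0.176 + (-1.821)/1.1165 = -1.8069 → -1.81.
α₁ = Φ(-1.81) = 0.0351; rank = round(200 × 0.0351) = 7; θ*₍7₎ = 2.3745.
Upper: z₀ + z₂ = 1.469; 1 − a(z₀+z₂) = 0.9060; argument = 1.4454 → 1.45; α₂ = 0.9265; rank = 185; θ*₍185₎ = 3.1381.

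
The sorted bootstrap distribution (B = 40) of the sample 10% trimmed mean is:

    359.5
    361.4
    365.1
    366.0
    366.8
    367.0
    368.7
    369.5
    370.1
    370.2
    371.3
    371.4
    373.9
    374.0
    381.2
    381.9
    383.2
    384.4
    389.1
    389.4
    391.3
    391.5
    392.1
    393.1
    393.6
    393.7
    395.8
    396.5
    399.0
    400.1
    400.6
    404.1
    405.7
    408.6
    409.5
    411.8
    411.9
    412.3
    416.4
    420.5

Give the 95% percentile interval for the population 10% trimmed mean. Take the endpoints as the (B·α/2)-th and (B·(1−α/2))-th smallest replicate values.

(359.5, 416.4)

α = 0.05; lower rank = 40 × 0.025 = 1; upper rank = 40 × 0.975 = 39.
The 1st smallest replicate is 359.5; the 39th is 416.4.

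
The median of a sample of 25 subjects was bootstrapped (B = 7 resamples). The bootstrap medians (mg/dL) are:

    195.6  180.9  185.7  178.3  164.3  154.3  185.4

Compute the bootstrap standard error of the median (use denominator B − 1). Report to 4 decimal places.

Bootstrap SE is the standard deviation of the 7 replicate medians.
Mean of replicates: (195.6 + 180.9 + 185.7 + 178.3 + 164.3 + 154.3 + 185.4) / 7 = 1244.50000 / 7 = 177.78571
Sum of squared deviations: (+17.81429)² + (+3.11429)² + (+7.91429)² + (+0.51429)² + (−13.48571)² + (−23.48571)² + (+7.61429)² = 1181.36857
Variance = 1181.36857 / 6 = 196.89476
SE* = √196.89476

SE* = 14.0319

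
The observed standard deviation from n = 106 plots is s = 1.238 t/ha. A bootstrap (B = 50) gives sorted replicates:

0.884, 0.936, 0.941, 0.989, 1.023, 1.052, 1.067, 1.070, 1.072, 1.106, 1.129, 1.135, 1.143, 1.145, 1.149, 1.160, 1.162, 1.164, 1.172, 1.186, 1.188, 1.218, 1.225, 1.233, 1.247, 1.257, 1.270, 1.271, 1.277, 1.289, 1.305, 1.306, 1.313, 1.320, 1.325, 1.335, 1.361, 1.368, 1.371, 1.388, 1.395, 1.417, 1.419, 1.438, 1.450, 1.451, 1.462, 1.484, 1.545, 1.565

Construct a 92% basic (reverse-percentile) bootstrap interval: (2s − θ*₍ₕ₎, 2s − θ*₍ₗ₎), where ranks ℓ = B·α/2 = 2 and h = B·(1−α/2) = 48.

Percentile endpoints at ranks 2 and 48: θ*₍2₎ = 0.936, θ*₍48₎ = 1.484.
Basic interval reflects these around s:
  lower = 2 × 1.238 − 1.484 = 0.992
  upper = 2 × 1.238 − 0.936 = 1.540

(0.992, 1.540)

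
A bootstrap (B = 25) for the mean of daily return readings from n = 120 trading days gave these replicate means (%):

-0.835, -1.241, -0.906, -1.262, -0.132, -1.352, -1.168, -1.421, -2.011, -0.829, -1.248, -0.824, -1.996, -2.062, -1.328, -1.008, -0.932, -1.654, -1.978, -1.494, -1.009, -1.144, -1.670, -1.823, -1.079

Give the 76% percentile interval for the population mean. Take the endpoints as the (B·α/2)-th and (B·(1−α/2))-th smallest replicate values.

(-1.996, -0.835)

Sorted replicates: -2.062, -2.011, -1.996, -1.978, -1.823, -1.670, -1.654, -1.494, -1.421, -1.352, -1.328, -1.262, -1.248, -1.241, -1.168, -1.144, -1.079, -1.009, -1.008, -0.932, -0.906, -0.835, -0.829, -0.824, -0.132
α = 0.24; lower rank = 25 × 0.120 = 3; upper rank = 25 × 0.880 = 22.
The 3rd smallest replicate is -1.996; the 22nd is -0.835.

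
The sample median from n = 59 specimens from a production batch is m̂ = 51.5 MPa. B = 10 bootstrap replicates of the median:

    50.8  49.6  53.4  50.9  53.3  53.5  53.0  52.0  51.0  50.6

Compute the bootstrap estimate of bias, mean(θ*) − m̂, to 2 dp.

bias = +0.31

mean(θ*) = (50.8 + 49.6 + 53.4 + 50.9 + 53.3 + 53.5 + 53.0 + 52.0 + 51.0 + 50.6) / 10 = 51.810
bias = 51.810 − 51.5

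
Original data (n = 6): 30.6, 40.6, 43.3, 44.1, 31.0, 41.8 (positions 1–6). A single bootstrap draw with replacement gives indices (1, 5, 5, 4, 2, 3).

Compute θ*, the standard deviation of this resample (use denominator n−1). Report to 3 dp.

Resample values: 30.6, 31.0, 31.0, 44.1, 40.6, 43.3.
Mean = 36.7667; sum of squared deviations = 215.6933
s² = 215.6933 / 5 = 43.1387
s = √43.1387 = 6.568

θ* = 6.568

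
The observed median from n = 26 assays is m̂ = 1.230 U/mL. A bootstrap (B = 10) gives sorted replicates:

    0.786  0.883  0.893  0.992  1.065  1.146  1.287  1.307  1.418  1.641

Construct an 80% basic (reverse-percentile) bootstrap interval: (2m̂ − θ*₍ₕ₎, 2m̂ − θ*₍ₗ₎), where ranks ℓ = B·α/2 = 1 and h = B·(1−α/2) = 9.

(1.042, 1.674)

Percentile endpoints at ranks 1 and 9: θ*₍1₎ = 0.786, θ*₍9₎ = 1.418.
Basic interval reflects these around m̂:
  lower = 2 × 1.230 − 1.418 = 1.042
  upper = 2 × 1.230 − 0.786 = 1.674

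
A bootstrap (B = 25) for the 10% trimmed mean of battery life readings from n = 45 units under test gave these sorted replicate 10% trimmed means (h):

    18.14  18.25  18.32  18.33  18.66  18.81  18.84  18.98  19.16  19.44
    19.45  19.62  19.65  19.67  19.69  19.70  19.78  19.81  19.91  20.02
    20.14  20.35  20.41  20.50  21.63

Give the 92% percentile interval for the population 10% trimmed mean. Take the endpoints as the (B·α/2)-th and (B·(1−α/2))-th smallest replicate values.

(18.14, 20.50)

α = 0.08; lower rank = 25 × 0.040 = 1; upper rank = 25 × 0.960 = 24.
The 1st smallest replicate is 18.14; the 24th is 20.50.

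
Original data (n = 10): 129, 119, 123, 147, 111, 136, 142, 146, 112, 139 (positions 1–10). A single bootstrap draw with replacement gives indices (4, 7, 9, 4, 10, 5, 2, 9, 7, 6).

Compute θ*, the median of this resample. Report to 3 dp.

θ* = 137.500

Resample values: 147, 142, 112, 147, 139, 111, 119, 112, 142, 136.
Sorted: 111, 112, 112, 119, 136, 139, 142, 142, 147, 147
Median = average of the two middle values = 137.500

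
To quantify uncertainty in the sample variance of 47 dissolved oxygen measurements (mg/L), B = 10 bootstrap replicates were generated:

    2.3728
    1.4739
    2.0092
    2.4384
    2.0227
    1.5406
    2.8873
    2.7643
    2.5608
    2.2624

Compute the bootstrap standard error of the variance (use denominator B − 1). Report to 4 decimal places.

Bootstrap SE is the standard deviation of the 10 replicate variances.
Mean of replicates: (2.3728 + 1.4739 + 2.0092 + 2.4384 + 2.0227 + 1.5406 + 2.8873 + 2.7643 + 2.5608 + 2.2624) / 10 = 22.33240 / 10 = 2.23324
Sum of squared deviations: (+0.13956)² + (−0.75934)² + (−0.22404)² + (+0.20516)² + (−0.21054)² + (−0.69264)² + (+0.65406)² + (+0.53106)² + (+0.32756)² + (+0.02916)² = 2.03040
Variance = 2.03040 / 9 = 0.22560
SE* = √0.22560

SE* = 0.4750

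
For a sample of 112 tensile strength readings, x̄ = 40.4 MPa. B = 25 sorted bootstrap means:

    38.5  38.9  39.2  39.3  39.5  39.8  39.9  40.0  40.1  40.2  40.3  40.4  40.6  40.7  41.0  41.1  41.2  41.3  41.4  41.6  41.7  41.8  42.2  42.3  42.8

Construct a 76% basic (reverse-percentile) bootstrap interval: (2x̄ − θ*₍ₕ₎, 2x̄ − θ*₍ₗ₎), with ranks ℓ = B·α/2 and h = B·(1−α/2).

Percentile endpoints at ranks 3 and 22: θ*₍3₎ = 39.2, θ*₍22₎ = 41.8.
Basic interval reflects these around x̄:
  lower = 2 × 40.4 − 41.8 = 39.0
  upper = 2 × 40.4 − 39.2 = 41.6

(39.0, 41.6)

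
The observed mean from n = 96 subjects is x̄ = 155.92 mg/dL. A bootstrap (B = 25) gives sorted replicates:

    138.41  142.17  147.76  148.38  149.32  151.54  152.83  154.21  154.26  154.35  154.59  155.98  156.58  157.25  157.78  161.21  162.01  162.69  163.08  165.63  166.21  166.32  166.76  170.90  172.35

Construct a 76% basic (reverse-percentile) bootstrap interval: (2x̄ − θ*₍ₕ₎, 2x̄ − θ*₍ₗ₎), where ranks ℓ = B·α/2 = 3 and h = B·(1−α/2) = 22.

(145.52, 164.08)

Percentile endpoints at ranks 3 and 22: θ*₍3₎ = 147.76, θ*₍22₎ = 166.32.
Basic interval reflects these around x̄:
  lower = 2 × 155.92 − 166.32 = 145.52
  upper = 2 × 155.92 − 147.76 = 164.08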